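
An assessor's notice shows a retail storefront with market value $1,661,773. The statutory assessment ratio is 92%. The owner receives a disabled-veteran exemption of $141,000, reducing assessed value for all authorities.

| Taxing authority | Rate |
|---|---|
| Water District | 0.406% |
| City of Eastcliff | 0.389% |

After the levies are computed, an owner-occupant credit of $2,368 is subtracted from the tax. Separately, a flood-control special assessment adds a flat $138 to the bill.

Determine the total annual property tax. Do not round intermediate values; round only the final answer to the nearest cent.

Assessed value = $1,661,773 × 0.92 = $1,528,831.16
Taxable value = $1,528,831.16 − $141,000 = $1,387,831.16
Water District: $1,387,831.16 × 0.00406 = $5,634.5945096
City of Eastcliff: $1,387,831.16 × 0.00389 = $5,398.6632124
Levies subtotal = $11,033.257722
After credit = $11,033.257722 − $2,368 = $8,665.257722
Total = $8,665.257722 + $138 = $8,803.257722

$8,803.26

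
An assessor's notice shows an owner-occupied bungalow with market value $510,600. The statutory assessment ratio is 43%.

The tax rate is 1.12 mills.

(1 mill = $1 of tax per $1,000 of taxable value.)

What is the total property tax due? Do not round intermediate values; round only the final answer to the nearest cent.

$245.90

Assessed value = $510,600 × 0.43 = $219,558
Tax = $219,558 × 0.00112 = $245.90496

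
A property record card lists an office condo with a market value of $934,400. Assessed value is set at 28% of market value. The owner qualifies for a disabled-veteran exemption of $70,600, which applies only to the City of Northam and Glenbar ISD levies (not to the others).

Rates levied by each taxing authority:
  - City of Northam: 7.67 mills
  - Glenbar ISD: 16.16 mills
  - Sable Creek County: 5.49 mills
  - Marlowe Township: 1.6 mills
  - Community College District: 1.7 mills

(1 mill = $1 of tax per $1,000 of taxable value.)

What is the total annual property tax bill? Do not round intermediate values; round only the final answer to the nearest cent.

Assessed value = $934,400 × 0.28 = $261,632
City of Northam: ($261,632 − $70,600) × 0.00767 = $191,032 × 0.00767 = $1,465.21544
Glenbar ISD: ($261,632 − $70,600) × 0.01616 = $191,032 × 0.01616 = $3,087.07712
Sable Creek County: $261,632 × 0.00549 = $1,436.35968
Marlowe Township: $261,632 × 0.0016 = $418.6112
Community College District: $261,632 × 0.0017 = $444.7744
Total = $6,852.03784

$6,852.04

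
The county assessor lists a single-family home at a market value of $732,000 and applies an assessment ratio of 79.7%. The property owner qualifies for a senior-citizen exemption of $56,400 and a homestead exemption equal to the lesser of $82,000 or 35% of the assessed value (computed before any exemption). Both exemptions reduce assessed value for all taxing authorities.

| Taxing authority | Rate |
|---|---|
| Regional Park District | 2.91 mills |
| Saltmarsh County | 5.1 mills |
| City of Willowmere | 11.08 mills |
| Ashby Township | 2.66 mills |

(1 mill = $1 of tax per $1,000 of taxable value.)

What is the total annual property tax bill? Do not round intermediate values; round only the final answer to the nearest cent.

Assessed value = $732,000 × 0.797 = $583,404
Homestead exemption = min($82,000, 35% × $583,404) = min($82,000, $204,191.4) = $82,000 (dollar cap binds)
Taxable value = $583,404 − $56,400 − $82,000 = $445,004
Regional Park District: $445,004 × 0.00291 = $1,294.96164
Saltmarsh County: $445,004 × 0.0051 = $2,269.5204
City of Willowmere: $445,004 × 0.01108 = $4,930.64432
Ashby Township: $445,004 × 0.00266 = $1,183.71064
Total = $9,678.837

$9,678.84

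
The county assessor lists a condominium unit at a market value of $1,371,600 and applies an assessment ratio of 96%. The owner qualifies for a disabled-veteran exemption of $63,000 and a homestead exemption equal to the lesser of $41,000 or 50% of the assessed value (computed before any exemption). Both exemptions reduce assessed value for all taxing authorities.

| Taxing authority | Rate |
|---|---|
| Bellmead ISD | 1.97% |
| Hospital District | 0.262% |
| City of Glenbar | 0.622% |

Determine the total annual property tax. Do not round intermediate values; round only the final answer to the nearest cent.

$34,611.49

Assessed value = $1,371,600 × 0.96 = $1,316,736
Homestead exemption = min($41,000, 50% × $1,316,736) = min($41,000, $658,368) = $41,000 (dollar cap binds)
Taxable value = $1,316,736 − $63,000 − $41,000 = $1,212,736
Bellmead ISD: $1,212,736 × 0.0197 = $23,890.8992
Hospital District: $1,212,736 × 0.00262 = $3,177.36832
City of Glenbar: $1,212,736 × 0.00622 = $7,543.21792
Total = $34,611.48544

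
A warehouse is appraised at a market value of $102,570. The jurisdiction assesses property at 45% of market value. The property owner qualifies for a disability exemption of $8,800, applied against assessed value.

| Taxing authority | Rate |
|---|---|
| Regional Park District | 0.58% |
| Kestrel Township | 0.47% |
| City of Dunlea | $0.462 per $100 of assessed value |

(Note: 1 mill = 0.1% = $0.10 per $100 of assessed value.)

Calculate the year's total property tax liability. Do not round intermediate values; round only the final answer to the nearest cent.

$564.83

Assessed value = $102,570 × 0.45 = $46,156.5
Taxable value = $46,156.5 − $8,800 = $37,356.5
Regional Park District: $37,356.5 × 0.0058 = $216.6677
Kestrel Township: $37,356.5 × 0.0047 = $175.57555
City of Dunlea: $37,356.5 × 0.00462 = $172.58703
Total = $564.83028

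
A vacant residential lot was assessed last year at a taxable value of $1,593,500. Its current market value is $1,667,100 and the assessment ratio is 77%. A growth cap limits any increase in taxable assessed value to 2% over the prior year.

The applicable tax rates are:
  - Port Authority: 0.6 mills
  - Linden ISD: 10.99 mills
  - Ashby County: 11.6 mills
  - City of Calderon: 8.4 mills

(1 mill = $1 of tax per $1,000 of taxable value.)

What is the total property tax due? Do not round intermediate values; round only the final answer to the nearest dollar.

Uncapped assessed value = $1,667,100 × 0.77 = $1,283,667
Cap limit = $1,593,500 × 1.02 = $1,625,370
Taxable assessed value = min($1,283,667, $1,625,370) = $1,283,667 (cap does not bind)
Port Authority: $1,283,667 × 0.0006 = $770.2002
Linden ISD: $1,283,667 × 0.01099 = $14,107.50033
Ashby County: $1,283,667 × 0.0116 = $14,890.5372
City of Calderon: $1,283,667 × 0.0084 = $10,782.8028
Total = $40,551.04053

$40,551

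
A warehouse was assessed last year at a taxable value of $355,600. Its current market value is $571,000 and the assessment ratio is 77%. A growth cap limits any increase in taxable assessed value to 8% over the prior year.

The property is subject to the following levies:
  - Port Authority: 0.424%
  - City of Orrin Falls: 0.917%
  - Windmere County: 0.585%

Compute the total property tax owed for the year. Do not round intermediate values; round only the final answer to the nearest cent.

Uncapped assessed value = $571,000 × 0.77 = $439,670
Cap limit = $355,600 × 1.08 = $384,048
Taxable assessed value = min($439,670, $384,048) = $384,048 (cap binds)
Port Authority: $384,048 × 0.00424 = $1,628.36352
City of Orrin Falls: $384,048 × 0.00917 = $3,521.72016
Windmere County: $384,048 × 0.00585 = $2,246.6808
Total = $7,396.76448

$7,396.76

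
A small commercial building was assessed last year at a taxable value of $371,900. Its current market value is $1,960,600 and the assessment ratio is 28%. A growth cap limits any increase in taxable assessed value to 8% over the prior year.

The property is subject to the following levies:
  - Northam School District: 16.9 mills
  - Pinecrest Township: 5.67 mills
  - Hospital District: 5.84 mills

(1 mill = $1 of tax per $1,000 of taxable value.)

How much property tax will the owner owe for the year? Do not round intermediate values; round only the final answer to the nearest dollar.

Uncapped assessed value = $1,960,600 × 0.28 = $548,968
Cap limit = $371,900 × 1.08 = $401,652
Taxable assessed value = min($548,968, $401,652) = $401,652 (cap binds)
Northam School District: $401,652 × 0.0169 = $6,787.9188
Pinecrest Township: $401,652 × 0.00567 = $2,277.36684
Hospital District: $401,652 × 0.00584 = $2,345.64768
Total = $11,410.93332

$11,411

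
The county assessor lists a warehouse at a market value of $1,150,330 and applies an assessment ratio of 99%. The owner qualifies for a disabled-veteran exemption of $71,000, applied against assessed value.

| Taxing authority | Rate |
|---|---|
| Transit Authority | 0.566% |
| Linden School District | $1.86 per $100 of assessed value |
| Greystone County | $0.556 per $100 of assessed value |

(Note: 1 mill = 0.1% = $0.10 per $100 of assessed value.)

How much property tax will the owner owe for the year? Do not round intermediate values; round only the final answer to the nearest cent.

$31,842.59

Assessed value = $1,150,330 × 0.99 = $1,138,826.7
Taxable value = $1,138,826.7 − $71,000 = $1,067,826.7
Transit Authority: $1,067,826.7 × 0.00566 = $6,043.899122
Linden School District: $1,067,826.7 × 0.0186 = $19,861.57662
Greystone County: $1,067,826.7 × 0.00556 = $5,937.116452
Total = $31,842.592194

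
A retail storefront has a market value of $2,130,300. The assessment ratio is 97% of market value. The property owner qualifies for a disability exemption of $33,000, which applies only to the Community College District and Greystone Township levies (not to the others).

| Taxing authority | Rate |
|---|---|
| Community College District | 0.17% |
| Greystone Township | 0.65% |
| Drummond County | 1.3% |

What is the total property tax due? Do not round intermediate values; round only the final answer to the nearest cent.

Assessed value = $2,130,300 × 0.97 = $2,066,391
Community College District: ($2,066,391 − $33,000) × 0.0017 = $2,033,391 × 0.0017 = $3,456.7647
Greystone Township: ($2,066,391 − $33,000) × 0.0065 = $2,033,391 × 0.0065 = $13,217.0415
Drummond County: $2,066,391 × 0.013 = $26,863.083
Total = $43,536.8892

$43,536.89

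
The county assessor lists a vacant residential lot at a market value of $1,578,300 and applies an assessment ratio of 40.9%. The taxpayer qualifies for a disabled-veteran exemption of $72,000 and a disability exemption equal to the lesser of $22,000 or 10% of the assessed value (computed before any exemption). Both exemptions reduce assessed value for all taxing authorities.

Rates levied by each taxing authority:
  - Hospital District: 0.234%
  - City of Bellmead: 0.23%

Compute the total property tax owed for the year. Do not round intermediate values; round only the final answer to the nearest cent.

$2,559.07

Assessed value = $1,578,300 × 0.409 = $645,524.7
Disability exemption = min($22,000, 10% × $645,524.7) = min($22,000, $64,552.47) = $22,000 (dollar cap binds)
Taxable value = $645,524.7 − $72,000 − $22,000 = $551,524.7
Hospital District: $551,524.7 × 0.00234 = $1,290.567798
City of Bellmead: $551,524.7 × 0.0023 = $1,268.50681
Total = $2,559.074608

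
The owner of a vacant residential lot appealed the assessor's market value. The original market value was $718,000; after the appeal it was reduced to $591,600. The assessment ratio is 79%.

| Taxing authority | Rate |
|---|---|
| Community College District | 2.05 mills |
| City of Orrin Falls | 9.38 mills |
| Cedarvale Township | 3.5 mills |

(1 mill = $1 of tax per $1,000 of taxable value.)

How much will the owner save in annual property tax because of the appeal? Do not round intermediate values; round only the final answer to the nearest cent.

$1,490.85

Old assessed value = $718,000 × 0.79 = $567,220
New assessed value = $591,600 × 0.79 = $467,364
Combined rate = 0.00205 + 0.00938 + 0.0035 = 0.01493
Old tax = $567,220 × 0.01493 = $8,468.5946
New tax = $467,364 × 0.01493 = $6,977.74452
Reduction = $8,468.5946 − $6,977.74452 = $1,490.85008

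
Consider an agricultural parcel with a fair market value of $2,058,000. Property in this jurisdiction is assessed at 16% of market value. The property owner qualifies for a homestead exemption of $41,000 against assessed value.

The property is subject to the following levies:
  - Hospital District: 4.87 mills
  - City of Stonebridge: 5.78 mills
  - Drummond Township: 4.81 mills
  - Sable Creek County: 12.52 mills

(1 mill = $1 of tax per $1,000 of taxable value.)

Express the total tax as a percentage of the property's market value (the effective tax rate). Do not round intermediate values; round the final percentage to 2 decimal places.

Assessed value = $2,058,000 × 0.16 = $329,280
Taxable value = $329,280 − $41,000 = $288,280
Hospital District: $288,280 × 0.00487 = $1,403.9236
City of Stonebridge: $288,280 × 0.00578 = $1,666.2584
Drummond Township: $288,280 × 0.00481 = $1,386.6268
Sable Creek County: $288,280 × 0.01252 = $3,609.2656
Total tax = $8,066.0744
Effective rate = $8,066.0744 ÷ $2,058,000 = 0.39% of market value

0.39%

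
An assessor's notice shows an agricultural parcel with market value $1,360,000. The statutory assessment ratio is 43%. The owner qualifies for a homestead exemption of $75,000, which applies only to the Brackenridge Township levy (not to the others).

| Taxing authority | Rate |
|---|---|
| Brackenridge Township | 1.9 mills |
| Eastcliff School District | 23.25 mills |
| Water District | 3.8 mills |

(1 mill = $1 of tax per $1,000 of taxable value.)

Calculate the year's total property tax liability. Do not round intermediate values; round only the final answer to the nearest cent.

Assessed value = $1,360,000 × 0.43 = $584,800
Brackenridge Township: ($584,800 − $75,000) × 0.0019 = $509,800 × 0.0019 = $968.62
Eastcliff School District: $584,800 × 0.02325 = $13,596.6
Water District: $584,800 × 0.0038 = $2,222.24
Total = $16,787.46

$16,787.46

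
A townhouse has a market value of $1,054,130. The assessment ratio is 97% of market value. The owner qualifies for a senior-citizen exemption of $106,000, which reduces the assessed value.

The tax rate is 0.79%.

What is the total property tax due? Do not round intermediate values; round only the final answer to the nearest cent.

$7,240.40

Assessed value = $1,054,130 × 0.97 = $1,022,506.1
Taxable value = $1,022,506.1 − $106,000 = $916,506.1
Tax = $916,506.1 × 0.0079 = $7,240.39819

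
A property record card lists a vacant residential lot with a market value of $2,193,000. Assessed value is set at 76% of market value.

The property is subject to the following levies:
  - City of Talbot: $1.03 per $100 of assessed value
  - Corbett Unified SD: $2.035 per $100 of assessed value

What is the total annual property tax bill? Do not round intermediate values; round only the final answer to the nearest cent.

$51,083.74

Assessed value = $2,193,000 × 0.76 = $1,666,680
City of Talbot: $1,666,680 × 0.0103 = $17,166.804
Corbett Unified SD: $1,666,680 × 0.02035 = $33,916.938
Total = $17,166.804 + $33,916.938 = $51,083.742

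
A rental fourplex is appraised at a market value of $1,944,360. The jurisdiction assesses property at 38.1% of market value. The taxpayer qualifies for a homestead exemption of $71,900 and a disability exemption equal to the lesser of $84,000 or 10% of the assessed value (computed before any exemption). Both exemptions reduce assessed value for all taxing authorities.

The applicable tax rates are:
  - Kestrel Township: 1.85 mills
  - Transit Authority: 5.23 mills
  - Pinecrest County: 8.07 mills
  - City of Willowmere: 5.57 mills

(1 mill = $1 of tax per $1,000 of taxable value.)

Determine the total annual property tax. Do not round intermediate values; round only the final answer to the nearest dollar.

Assessed value = $1,944,360 × 0.381 = $740,801.16
Disability exemption = min($84,000, 10% × $740,801.16) = min($84,000, $74,080.116) = $74,080.116 (percentage binds)
Taxable value = $740,801.16 − $71,900 − $74,080.116 = $594,821.044
Kestrel Township: $594,821.044 × 0.00185 = $1,100.4189314
Transit Authority: $594,821.044 × 0.00523 = $3,110.91406012
Pinecrest County: $594,821.044 × 0.00807 = $4,800.20582508
City of Willowmere: $594,821.044 × 0.00557 = $3,313.15321508
Total = $12,324.69203168

$12,325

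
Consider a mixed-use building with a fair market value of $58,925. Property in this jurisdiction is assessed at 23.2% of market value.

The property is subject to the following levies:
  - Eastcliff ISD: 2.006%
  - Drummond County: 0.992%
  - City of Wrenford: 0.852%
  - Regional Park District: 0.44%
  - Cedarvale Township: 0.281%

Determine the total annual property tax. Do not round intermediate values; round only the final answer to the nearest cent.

Assessed value = $58,925 × 0.232 = $13,670.6
Eastcliff ISD: $13,670.6 × 0.02006 = $274.232236
Drummond County: $13,670.6 × 0.00992 = $135.612352
City of Wrenford: $13,670.6 × 0.00852 = $116.473512
Regional Park District: $13,670.6 × 0.0044 = $60.15064
Cedarvale Township: $13,670.6 × 0.00281 = $38.414386
Total = $274.232236 + $135.612352 + $116.473512 + $60.15064 + $38.414386 = $624.883126

$624.88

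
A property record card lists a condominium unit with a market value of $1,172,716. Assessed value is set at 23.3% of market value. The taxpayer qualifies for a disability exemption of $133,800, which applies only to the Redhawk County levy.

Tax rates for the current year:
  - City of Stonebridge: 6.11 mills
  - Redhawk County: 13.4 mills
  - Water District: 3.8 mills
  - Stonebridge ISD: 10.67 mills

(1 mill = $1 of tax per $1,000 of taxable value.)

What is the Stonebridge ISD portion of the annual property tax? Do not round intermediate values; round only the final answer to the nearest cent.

$2,915.50

Assessed value = $1,172,716 × 0.233 = $273,242.828
Stonebridge ISD taxable value = $273,242.828 (exemption does not apply)
Stonebridge ISD levy = $273,242.828 × 0.01067 = $2,915.50097476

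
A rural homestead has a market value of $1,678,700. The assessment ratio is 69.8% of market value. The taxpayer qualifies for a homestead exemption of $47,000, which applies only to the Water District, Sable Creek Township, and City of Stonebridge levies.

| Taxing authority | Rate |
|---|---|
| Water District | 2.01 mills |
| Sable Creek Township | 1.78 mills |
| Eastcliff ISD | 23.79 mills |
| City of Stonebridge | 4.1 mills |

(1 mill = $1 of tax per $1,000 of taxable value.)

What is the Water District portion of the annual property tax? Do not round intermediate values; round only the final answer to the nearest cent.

$2,260.71

Assessed value = $1,678,700 × 0.698 = $1,171,732.6
Water District taxable value = $1,171,732.6 − $47,000 = $1,124,732.6
Water District levy = $1,124,732.6 × 0.00201 = $2,260.712526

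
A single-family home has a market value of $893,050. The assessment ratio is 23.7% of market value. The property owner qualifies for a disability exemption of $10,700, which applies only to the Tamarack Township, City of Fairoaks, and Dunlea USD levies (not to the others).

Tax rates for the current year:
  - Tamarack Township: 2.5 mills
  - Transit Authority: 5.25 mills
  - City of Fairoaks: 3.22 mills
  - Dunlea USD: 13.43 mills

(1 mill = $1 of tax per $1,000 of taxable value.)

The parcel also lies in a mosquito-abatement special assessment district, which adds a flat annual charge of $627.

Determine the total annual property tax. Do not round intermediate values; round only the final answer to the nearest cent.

Assessed value = $893,050 × 0.237 = $211,652.85
Tamarack Township: ($211,652.85 − $10,700) × 0.0025 = $200,952.85 × 0.0025 = $502.382125
Transit Authority: $211,652.85 × 0.00525 = $1,111.1774625
City of Fairoaks: ($211,652.85 − $10,700) × 0.00322 = $200,952.85 × 0.00322 = $647.068177
Dunlea USD: ($211,652.85 − $10,700) × 0.01343 = $200,952.85 × 0.01343 = $2,698.7967755
Levies subtotal = $4,959.42454
Total = $4,959.42454 + $627 = $5,586.42454

$5,586.42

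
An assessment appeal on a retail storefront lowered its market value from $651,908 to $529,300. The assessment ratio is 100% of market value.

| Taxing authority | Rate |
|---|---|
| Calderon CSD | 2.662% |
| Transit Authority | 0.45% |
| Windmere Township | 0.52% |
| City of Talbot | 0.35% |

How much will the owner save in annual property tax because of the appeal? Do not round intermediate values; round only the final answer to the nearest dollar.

Old assessed value = $651,908 × 1 = $651,908
New assessed value = $529,300 × 1 = $529,300
Combined rate = 0.02662 + 0.0045 + 0.0052 + 0.0035 = 0.03982
Old tax = $651,908 × 0.03982 = $25,958.97656
New tax = $529,300 × 0.03982 = $21,076.726
Reduction = $25,958.97656 − $21,076.726 = $4,882.25056

$4,882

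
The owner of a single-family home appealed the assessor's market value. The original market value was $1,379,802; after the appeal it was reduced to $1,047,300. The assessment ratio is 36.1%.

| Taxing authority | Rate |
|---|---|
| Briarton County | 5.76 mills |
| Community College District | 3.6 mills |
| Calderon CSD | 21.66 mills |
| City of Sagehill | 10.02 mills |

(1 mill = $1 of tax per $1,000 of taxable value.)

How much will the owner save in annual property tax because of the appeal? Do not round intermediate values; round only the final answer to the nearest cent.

Old assessed value = $1,379,802 × 0.361 = $498,108.522
New assessed value = $1,047,300 × 0.361 = $378,075.3
Combined rate = 0.00576 + 0.0036 + 0.02166 + 0.01002 = 0.04104
Old tax = $498,108.522 × 0.04104 = $20,442.37374288
New tax = $378,075.3 × 0.04104 = $15,516.210312
Reduction = $20,442.37374288 − $15,516.210312 = $4,926.16343088

$4,926.16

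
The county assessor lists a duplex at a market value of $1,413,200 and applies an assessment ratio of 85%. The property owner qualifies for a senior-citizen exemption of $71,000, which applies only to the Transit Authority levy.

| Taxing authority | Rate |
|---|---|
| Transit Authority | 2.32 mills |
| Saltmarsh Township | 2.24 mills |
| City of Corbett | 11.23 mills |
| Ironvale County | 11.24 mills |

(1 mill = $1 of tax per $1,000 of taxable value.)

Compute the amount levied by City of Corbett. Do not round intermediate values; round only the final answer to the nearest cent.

$13,489.70

Assessed value = $1,413,200 × 0.85 = $1,201,220
City of Corbett taxable value = $1,201,220 (exemption does not apply)
City of Corbett levy = $1,201,220 × 0.01123 = $13,489.7006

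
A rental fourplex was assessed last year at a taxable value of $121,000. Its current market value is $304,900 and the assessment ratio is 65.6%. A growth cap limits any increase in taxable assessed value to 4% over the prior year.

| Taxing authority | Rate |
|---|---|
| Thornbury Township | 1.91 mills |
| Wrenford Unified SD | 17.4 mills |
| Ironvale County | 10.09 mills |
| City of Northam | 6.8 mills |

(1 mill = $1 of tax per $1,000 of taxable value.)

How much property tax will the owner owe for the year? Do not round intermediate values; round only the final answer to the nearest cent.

Uncapped assessed value = $304,900 × 0.656 = $200,014.4
Cap limit = $121,000 × 1.04 = $125,840
Taxable assessed value = min($200,014.4, $125,840) = $125,840 (cap binds)
Thornbury Township: $125,840 × 0.00191 = $240.3544
Wrenford Unified SD: $125,840 × 0.0174 = $2,189.616
Ironvale County: $125,840 × 0.01009 = $1,269.7256
City of Northam: $125,840 × 0.0068 = $855.712
Total = $4,555.408

$4,555.41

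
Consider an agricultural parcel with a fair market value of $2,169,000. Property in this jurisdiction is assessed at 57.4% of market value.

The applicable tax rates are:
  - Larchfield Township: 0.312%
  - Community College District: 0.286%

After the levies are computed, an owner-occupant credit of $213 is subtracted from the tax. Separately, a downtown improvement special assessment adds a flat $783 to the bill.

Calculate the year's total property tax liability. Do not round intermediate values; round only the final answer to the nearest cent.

Assessed value = $2,169,000 × 0.574 = $1,245,006
Larchfield Township: $1,245,006 × 0.00312 = $3,884.41872
Community College District: $1,245,006 × 0.00286 = $3,560.71716
Levies subtotal = $7,445.13588
After credit = $7,445.13588 − $213 = $7,232.13588
Total = $7,232.13588 + $783 = $8,015.13588

$8,015.14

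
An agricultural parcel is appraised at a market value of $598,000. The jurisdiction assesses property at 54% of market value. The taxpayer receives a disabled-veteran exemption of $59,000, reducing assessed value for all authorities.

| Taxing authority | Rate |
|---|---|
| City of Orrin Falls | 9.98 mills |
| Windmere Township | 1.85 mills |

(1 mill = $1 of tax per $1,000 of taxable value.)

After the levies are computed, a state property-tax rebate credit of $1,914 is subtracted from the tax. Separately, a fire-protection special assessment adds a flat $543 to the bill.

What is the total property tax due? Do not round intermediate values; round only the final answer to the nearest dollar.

$1,751

Assessed value = $598,000 × 0.54 = $322,920
Taxable value = $322,920 − $59,000 = $263,920
City of Orrin Falls: $263,920 × 0.00998 = $2,633.9216
Windmere Township: $263,920 × 0.00185 = $488.252
Levies subtotal = $3,122.1736
After credit = $3,122.1736 − $1,914 = $1,208.1736
Total = $1,208.1736 + $543 = $1,751.1736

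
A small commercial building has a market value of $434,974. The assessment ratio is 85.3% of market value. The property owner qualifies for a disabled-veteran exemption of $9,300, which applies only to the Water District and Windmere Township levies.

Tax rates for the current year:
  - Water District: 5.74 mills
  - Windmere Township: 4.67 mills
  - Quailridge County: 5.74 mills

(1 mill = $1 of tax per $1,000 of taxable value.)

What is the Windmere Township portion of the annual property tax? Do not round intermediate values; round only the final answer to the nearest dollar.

Assessed value = $434,974 × 0.853 = $371,032.822
Windmere Township taxable value = $371,032.822 − $9,300 = $361,732.822
Windmere Township levy = $361,732.822 × 0.00467 = $1,689.29227874

$1,689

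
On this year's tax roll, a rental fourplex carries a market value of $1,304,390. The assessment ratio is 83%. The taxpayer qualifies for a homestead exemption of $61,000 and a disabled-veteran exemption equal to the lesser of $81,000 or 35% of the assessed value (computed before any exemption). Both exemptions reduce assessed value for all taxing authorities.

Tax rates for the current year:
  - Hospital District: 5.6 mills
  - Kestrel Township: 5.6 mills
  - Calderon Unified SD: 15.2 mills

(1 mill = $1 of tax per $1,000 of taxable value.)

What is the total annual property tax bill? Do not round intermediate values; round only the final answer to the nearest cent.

Assessed value = $1,304,390 × 0.83 = $1,082,643.7
Disabled-veteran exemption = min($81,000, 35% × $1,082,643.7) = min($81,000, $378,925.295) = $81,000 (dollar cap binds)
Taxable value = $1,082,643.7 − $61,000 − $81,000 = $940,643.7
Hospital District: $940,643.7 × 0.0056 = $5,267.60472
Kestrel Township: $940,643.7 × 0.0056 = $5,267.60472
Calderon Unified SD: $940,643.7 × 0.0152 = $14,297.78424
Total = $24,832.99368

$24,832.99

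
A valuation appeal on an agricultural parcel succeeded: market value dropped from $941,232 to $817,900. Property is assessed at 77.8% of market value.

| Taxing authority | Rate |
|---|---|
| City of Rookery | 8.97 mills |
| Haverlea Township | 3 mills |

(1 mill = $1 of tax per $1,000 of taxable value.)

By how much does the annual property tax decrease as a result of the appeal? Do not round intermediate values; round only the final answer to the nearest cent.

$1,148.55

Old assessed value = $941,232 × 0.778 = $732,278.496
New assessed value = $817,900 × 0.778 = $636,326.2
Combined rate = 0.00897 + 0.003 = 0.01197
Old tax = $732,278.496 × 0.01197 = $8,765.37359712
New tax = $636,326.2 × 0.01197 = $7,616.824614
Reduction = $8,765.37359712 − $7,616.824614 = $1,148.54898312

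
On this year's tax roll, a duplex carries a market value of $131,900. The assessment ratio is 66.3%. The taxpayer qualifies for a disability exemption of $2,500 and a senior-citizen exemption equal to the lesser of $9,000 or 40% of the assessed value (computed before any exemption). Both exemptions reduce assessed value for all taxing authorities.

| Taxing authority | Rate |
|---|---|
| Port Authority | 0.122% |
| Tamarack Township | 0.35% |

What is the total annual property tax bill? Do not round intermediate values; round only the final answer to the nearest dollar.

$358

Assessed value = $131,900 × 0.663 = $87,449.7
Senior-citizen exemption = min($9,000, 40% × $87,449.7) = min($9,000, $34,979.88) = $9,000 (dollar cap binds)
Taxable value = $87,449.7 − $2,500 − $9,000 = $75,949.7
Port Authority: $75,949.7 × 0.00122 = $92.658634
Tamarack Township: $75,949.7 × 0.0035 = $265.82395
Total = $358.482584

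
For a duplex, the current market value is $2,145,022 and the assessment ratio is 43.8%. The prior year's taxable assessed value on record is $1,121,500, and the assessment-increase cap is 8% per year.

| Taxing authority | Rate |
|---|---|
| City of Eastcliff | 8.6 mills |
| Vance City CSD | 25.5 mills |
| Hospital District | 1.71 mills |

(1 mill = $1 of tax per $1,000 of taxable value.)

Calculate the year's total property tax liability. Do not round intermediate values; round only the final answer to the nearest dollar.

$33,644

Uncapped assessed value = $2,145,022 × 0.438 = $939,519.636
Cap limit = $1,121,500 × 1.08 = $1,211,220
Taxable assessed value = min($939,519.636, $1,211,220) = $939,519.636 (cap does not bind)
City of Eastcliff: $939,519.636 × 0.0086 = $8,079.8688696
Vance City CSD: $939,519.636 × 0.0255 = $23,957.750718
Hospital District: $939,519.636 × 0.00171 = $1,606.57857756
Total = $33,644.19816516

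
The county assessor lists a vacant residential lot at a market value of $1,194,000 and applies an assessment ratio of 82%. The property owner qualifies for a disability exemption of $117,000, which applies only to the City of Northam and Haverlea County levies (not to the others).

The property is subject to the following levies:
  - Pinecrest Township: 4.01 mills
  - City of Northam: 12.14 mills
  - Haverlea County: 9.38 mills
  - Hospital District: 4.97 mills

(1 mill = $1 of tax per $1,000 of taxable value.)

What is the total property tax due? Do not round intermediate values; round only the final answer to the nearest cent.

$27,344.10

Assessed value = $1,194,000 × 0.82 = $979,080
Pinecrest Township: $979,080 × 0.00401 = $3,926.1108
City of Northam: ($979,080 − $117,000) × 0.01214 = $862,080 × 0.01214 = $10,465.6512
Haverlea County: ($979,080 − $117,000) × 0.00938 = $862,080 × 0.00938 = $8,086.3104
Hospital District: $979,080 × 0.00497 = $4,866.0276
Total = $27,344.1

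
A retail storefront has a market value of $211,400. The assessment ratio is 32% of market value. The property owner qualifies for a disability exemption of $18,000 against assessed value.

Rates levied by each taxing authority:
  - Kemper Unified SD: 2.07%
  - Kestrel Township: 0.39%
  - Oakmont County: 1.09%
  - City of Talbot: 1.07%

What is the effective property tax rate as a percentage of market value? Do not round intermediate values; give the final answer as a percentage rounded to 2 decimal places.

Assessed value = $211,400 × 0.32 = $67,648
Taxable value = $67,648 − $18,000 = $49,648
Kemper Unified SD: $49,648 × 0.0207 = $1,027.7136
Kestrel Township: $49,648 × 0.0039 = $193.6272
Oakmont County: $49,648 × 0.0109 = $541.1632
City of Talbot: $49,648 × 0.0107 = $531.2336
Total tax = $2,293.7376
Effective rate = $2,293.7376 ÷ $211,400 = 1.09% of market value

1.09%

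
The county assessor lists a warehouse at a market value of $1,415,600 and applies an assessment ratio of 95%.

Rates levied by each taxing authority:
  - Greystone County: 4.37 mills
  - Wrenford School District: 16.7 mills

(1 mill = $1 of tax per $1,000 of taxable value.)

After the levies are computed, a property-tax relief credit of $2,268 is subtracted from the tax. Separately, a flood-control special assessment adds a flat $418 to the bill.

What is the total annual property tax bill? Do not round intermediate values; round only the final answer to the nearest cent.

$26,485.36

Assessed value = $1,415,600 × 0.95 = $1,344,820
Greystone County: $1,344,820 × 0.00437 = $5,876.8634
Wrenford School District: $1,344,820 × 0.0167 = $22,458.494
Levies subtotal = $28,335.3574
After credit = $28,335.3574 − $2,268 = $26,067.3574
Total = $26,067.3574 + $418 = $26,485.3574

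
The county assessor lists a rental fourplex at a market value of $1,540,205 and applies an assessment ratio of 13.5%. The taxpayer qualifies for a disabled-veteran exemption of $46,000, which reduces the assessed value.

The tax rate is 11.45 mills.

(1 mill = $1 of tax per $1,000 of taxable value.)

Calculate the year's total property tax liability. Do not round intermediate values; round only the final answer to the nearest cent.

Assessed value = $1,540,205 × 0.135 = $207,927.675
Taxable value = $207,927.675 − $46,000 = $161,927.675
Tax = $161,927.675 × 0.01145 = $1,854.07187875

$1,854.07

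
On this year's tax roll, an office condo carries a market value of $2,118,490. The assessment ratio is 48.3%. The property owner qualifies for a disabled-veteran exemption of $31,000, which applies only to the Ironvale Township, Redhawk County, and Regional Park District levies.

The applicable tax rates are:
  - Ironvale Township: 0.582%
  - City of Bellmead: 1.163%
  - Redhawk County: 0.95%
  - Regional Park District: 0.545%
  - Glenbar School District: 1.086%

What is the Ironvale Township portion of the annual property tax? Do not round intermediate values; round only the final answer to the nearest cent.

Assessed value = $2,118,490 × 0.483 = $1,023,230.67
Ironvale Township taxable value = $1,023,230.67 − $31,000 = $992,230.67
Ironvale Township levy = $992,230.67 × 0.00582 = $5,774.7824994

$5,774.78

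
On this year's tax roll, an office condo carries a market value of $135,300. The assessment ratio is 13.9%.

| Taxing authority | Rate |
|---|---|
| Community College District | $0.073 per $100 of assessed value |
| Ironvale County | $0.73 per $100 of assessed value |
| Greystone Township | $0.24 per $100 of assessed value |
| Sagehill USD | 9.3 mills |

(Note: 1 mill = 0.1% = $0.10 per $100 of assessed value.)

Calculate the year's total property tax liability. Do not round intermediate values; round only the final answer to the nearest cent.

$371.06

Assessed value = $135,300 × 0.139 = $18,806.7
Community College District: $18,806.7 × 0.00073 = $13.728891
Ironvale County: $18,806.7 × 0.0073 = $137.28891
Greystone Township: $18,806.7 × 0.0024 = $45.13608
Sagehill USD: $18,806.7 × 0.0093 = $174.90231
Total = $371.056191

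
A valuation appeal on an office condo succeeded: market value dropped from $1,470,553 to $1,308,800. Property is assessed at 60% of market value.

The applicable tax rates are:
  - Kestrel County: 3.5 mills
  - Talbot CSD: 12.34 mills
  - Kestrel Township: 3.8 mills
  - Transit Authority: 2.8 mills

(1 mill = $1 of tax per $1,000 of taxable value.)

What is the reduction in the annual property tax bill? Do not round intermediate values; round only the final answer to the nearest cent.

$2,177.84

Old assessed value = $1,470,553 × 0.6 = $882,331.8
New assessed value = $1,308,800 × 0.6 = $785,280
Combined rate = 0.0035 + 0.01234 + 0.0038 + 0.0028 = 0.02244
Old tax = $882,331.8 × 0.02244 = $19,799.525592
New tax = $785,280 × 0.02244 = $17,621.6832
Reduction = $19,799.525592 − $17,621.6832 = $2,177.842392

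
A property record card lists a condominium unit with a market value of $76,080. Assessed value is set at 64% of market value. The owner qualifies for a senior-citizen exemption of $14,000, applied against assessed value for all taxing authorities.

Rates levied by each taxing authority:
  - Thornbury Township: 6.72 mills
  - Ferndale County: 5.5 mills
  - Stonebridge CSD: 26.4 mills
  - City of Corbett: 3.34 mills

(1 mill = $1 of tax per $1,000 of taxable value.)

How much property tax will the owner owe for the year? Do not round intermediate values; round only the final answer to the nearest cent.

Assessed value = $76,080 × 0.64 = $48,691.2
Taxable value = $48,691.2 − $14,000 = $34,691.2
Thornbury Township: $34,691.2 × 0.00672 = $233.124864
Ferndale County: $34,691.2 × 0.0055 = $190.8016
Stonebridge CSD: $34,691.2 × 0.0264 = $915.84768
City of Corbett: $34,691.2 × 0.00334 = $115.868608
Total = $233.124864 + $190.8016 + $915.84768 + $115.868608 = $1,455.642752

$1,455.64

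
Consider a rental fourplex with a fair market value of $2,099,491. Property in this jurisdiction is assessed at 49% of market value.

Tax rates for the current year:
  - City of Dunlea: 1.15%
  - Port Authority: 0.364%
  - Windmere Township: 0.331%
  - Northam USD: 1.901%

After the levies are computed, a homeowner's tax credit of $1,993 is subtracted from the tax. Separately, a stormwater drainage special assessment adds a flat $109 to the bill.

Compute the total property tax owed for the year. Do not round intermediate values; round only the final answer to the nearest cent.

Assessed value = $2,099,491 × 0.49 = $1,028,750.59
City of Dunlea: $1,028,750.59 × 0.0115 = $11,830.631785
Port Authority: $1,028,750.59 × 0.00364 = $3,744.6521476
Windmere Township: $1,028,750.59 × 0.00331 = $3,405.1644529
Northam USD: $1,028,750.59 × 0.01901 = $19,556.5487159
Levies subtotal = $38,536.9971014
After credit = $38,536.9971014 − $1,993 = $36,543.9971014
Total = $36,543.9971014 + $109 = $36,652.9971014

$36,653.00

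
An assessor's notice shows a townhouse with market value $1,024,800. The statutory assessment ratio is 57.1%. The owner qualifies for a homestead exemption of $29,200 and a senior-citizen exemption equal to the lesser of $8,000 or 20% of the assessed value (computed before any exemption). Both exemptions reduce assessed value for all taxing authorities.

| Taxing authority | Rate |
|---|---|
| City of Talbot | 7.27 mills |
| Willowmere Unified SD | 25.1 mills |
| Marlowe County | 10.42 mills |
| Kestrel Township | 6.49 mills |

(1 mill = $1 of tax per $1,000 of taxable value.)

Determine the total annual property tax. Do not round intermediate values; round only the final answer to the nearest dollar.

$27,004

Assessed value = $1,024,800 × 0.571 = $585,160.8
Senior-citizen exemption = min($8,000, 20% × $585,160.8) = min($8,000, $117,032.16) = $8,000 (dollar cap binds)
Taxable value = $585,160.8 − $29,200 − $8,000 = $547,960.8
City of Talbot: $547,960.8 × 0.00727 = $3,983.675016
Willowmere Unified SD: $547,960.8 × 0.0251 = $13,753.81608
Marlowe County: $547,960.8 × 0.01042 = $5,709.751536
Kestrel Township: $547,960.8 × 0.00649 = $3,556.265592
Total = $27,003.508224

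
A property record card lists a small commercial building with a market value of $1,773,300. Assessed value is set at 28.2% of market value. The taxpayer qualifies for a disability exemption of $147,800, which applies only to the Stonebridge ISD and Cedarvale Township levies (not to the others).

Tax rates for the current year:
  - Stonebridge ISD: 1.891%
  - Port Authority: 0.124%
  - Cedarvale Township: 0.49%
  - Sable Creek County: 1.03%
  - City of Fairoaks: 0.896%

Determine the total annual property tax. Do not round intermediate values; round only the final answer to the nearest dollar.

Assessed value = $1,773,300 × 0.282 = $500,070.6
Stonebridge ISD: ($500,070.6 − $147,800) × 0.01891 = $352,270.6 × 0.01891 = $6,661.437046
Port Authority: $500,070.6 × 0.00124 = $620.087544
Cedarvale Township: ($500,070.6 − $147,800) × 0.0049 = $352,270.6 × 0.0049 = $1,726.12594
Sable Creek County: $500,070.6 × 0.0103 = $5,150.72718
City of Fairoaks: $500,070.6 × 0.00896 = $4,480.632576
Total = $18,639.010286

$18,639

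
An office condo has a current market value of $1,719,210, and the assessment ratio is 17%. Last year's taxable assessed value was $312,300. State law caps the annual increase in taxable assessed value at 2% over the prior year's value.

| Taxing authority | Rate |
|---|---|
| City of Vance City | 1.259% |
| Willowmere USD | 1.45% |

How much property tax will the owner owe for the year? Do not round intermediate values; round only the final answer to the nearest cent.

$7,917.48

Uncapped assessed value = $1,719,210 × 0.17 = $292,265.7
Cap limit = $312,300 × 1.02 = $318,546
Taxable assessed value = min($292,265.7, $318,546) = $292,265.7 (cap does not bind)
City of Vance City: $292,265.7 × 0.01259 = $3,679.625163
Willowmere USD: $292,265.7 × 0.0145 = $4,237.85265
Total = $7,917.477813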